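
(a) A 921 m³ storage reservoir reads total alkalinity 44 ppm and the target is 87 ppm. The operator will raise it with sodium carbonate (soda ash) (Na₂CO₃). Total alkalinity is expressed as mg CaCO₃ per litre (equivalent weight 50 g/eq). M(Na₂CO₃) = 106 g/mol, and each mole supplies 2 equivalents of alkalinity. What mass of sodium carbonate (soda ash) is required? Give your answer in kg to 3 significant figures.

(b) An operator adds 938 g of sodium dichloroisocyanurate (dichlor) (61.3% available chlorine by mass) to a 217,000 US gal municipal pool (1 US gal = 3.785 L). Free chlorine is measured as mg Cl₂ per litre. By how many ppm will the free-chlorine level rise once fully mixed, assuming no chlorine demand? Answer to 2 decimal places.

(a) 42.0 kg; (b) 0.70 ppm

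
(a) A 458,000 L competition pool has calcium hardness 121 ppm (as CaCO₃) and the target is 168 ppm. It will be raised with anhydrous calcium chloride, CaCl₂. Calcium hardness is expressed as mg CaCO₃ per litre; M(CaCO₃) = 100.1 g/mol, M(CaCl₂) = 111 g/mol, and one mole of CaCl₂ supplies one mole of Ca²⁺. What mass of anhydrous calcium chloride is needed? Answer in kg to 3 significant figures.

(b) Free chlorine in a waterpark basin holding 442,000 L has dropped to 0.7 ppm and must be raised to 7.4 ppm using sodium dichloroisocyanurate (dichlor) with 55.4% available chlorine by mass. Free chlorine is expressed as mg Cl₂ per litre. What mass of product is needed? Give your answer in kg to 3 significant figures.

(a) 23.9 kg; (b) 5.35 kg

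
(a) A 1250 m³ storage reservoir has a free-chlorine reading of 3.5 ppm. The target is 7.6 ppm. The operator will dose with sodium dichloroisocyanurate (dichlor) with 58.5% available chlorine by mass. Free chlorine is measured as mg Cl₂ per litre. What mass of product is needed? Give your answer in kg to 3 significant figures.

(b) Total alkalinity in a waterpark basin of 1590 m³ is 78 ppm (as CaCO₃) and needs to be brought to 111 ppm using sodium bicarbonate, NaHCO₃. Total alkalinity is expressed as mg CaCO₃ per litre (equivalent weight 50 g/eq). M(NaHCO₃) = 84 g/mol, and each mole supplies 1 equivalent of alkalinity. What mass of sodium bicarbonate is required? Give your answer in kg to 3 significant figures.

(a) Volume: 1250 m³ = 1,250,000 L.
(a) Chlorine deficit: 7.6 − 3.5 = 4.1 ppm = 4.1 mg/L as Cl₂.
(a) Cl₂ equivalent needed: 4.1 mg/L × 1,250,000 L = 5,125,000 mg = 5125 g.
(a) Product at 58.5% available chlorine: 5125 / 0.585 = 8761 g.

(b) Volume: 1590 m³ = 1,590,000 L.
(b) Alkalinity to add: (111 − 78) = 33 mg/L as CaCO₃ × 1,590,000 L = 52,470 g as CaCO₃.
(b) Equivalents: 52,470 g ÷ 50 g/eq = 1049 eq.
(b) NaHCO₃ supplies 1 eq per mole → 1049 mol.
(b) Mass: 1049 mol × 84 g/mol = 88,150 g.

(a) 8.76 kg; (b) 88.1 kg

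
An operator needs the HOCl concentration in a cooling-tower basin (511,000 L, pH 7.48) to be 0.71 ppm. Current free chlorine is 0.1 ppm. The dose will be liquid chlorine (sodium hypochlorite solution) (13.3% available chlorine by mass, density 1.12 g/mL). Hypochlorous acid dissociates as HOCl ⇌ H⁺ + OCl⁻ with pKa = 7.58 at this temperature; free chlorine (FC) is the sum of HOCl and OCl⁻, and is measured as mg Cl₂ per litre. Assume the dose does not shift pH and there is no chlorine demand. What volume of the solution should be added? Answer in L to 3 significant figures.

[OCl⁻]/[HOCl] = 10^(pH − pKa) = 10^(7.48 − 7.58) = 0.7943; fraction as HOCl = 1/(1 + 0.7943) = 0.5573.
Free chlorine required for 0.71 ppm HOCl: 0.71 / 0.5573 = 1.274 ppm.
FC to add: 1.274 − 0.1 = 1.174 mg/L as Cl₂.
Cl₂ equivalent: 1.174 mg/L × 511,000 L = 599.9 g.
Product at 13.3% available Cl: 599.9 / 0.133 = 4511 g.
Volume: 4511 g ÷ 1.12 g/mL = 4027 mL.

4.03 L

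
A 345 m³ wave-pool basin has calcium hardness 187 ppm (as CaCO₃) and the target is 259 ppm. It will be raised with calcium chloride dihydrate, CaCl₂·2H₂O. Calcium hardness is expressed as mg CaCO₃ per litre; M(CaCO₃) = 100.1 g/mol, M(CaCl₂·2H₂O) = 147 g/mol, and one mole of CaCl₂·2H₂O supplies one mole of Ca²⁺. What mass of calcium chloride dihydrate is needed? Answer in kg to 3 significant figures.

36.5 kg

Volume: 345 m³ = 345,000 L.
Hardness to add: (259 − 187) = 72 mg/L as CaCO₃ × 345,000 L = 24,840 g as CaCO₃.
Moles of Ca²⁺ (1 mol Ca²⁺ ≡ 1 mol CaCO₃): 24,840 / 100.1 g/mol = 248.2 mol.
Mass of CaCl₂·2H₂O: 248.2 × 147 = 36,480 g.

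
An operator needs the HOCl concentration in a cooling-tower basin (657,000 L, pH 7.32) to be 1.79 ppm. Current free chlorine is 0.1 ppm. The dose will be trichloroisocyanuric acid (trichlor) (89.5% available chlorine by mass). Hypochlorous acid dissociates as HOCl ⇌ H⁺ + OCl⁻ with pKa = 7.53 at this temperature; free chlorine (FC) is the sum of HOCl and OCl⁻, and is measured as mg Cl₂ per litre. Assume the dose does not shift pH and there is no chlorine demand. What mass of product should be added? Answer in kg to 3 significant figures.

2.05 kg

[OCl⁻]/[HOCl] = 10^(pH − pKa) = 10^(7.32 − 7.53) = 0.6166; fraction as HOCl = 1/(1 + 0.6166) = 0.6186.
Free chlorine required for 1.79 ppm HOCl: 1.79 / 0.6186 = 2.894 ppm.
FC to add: 2.894 − 0.1 = 2.794 mg/L as Cl₂.
Cl₂ equivalent: 2.794 mg/L × 657,000 L = 1835 g.
Product at 89.5% available Cl: 1835 / 0.895 = 2051 g.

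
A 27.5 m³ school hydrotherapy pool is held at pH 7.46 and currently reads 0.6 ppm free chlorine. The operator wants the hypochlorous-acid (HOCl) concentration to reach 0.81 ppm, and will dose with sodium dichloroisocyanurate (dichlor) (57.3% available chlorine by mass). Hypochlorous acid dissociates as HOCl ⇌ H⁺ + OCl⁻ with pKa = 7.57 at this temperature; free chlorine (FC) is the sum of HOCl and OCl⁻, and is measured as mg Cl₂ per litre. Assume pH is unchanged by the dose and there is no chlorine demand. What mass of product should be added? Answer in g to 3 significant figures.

40.3 g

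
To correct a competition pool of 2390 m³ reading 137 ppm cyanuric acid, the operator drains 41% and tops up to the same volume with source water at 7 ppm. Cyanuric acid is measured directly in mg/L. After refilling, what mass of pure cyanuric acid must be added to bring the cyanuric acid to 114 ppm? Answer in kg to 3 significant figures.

72.4 kg

Volume: 2390 m³ = 2,390,000 L.
After draining 41% and refilling: 137 × 0.59 + 7 × 0.41 = 83.7 ppm.
Deficit to target: 114 − 83.7 = 30.3 mg/L.
Mass: 30.3 mg/L × 2,390,000 L = 72,420 g cyanuric acid.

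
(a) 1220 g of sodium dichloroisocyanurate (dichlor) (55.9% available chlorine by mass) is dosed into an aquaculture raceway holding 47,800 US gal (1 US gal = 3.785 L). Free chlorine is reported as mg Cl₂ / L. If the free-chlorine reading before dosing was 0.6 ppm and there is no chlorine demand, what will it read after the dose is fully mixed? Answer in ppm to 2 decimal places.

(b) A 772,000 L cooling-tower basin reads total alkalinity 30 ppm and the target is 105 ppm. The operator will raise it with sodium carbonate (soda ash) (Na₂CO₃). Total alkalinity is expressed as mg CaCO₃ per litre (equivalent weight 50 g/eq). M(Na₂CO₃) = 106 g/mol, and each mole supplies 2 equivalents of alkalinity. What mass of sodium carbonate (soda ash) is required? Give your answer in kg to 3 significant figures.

(a) 4.37 ppm; (b) 61.4 kg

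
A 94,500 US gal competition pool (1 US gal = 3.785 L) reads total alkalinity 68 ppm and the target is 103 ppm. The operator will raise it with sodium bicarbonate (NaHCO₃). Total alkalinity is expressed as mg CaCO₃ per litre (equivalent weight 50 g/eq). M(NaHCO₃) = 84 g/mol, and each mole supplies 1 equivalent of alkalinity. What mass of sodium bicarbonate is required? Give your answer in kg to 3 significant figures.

Volume: 94,500 US gal × 3.785 L/gal = 357,682 L.
Alkalinity to add: (103 − 68) = 35 mg/L as CaCO₃ × 357,682 L = 12,520 g as CaCO₃.
Equivalents: 12,520 g ÷ 50 g/eq = 250.4 eq.
NaHCO₃ supplies 1 eq per mole → 250.4 mol.
Mass: 250.4 mol × 84 g/mol = 21,030 g.

21.0 kg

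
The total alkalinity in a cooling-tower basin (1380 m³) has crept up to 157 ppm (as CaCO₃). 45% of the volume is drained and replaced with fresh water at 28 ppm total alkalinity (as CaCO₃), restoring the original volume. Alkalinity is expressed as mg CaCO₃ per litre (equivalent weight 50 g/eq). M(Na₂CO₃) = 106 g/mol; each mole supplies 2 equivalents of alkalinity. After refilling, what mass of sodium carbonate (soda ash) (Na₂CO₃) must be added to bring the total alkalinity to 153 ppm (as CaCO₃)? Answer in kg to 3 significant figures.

79.1 kg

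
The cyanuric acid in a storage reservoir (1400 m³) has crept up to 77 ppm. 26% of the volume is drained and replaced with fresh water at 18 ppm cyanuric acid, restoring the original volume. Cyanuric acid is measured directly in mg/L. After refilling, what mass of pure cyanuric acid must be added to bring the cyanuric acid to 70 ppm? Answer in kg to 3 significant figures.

Volume: 1400 m³ = 1,400,000 L.
After draining 26% and refilling: 77 × 0.74 + 18 × 0.26 = 61.66 ppm.
Deficit to target: 70 − 61.66 = 8.34 mg/L.
Mass: 8.34 mg/L × 1,400,000 L = 11,680 g cyanuric acid.

11.7 kg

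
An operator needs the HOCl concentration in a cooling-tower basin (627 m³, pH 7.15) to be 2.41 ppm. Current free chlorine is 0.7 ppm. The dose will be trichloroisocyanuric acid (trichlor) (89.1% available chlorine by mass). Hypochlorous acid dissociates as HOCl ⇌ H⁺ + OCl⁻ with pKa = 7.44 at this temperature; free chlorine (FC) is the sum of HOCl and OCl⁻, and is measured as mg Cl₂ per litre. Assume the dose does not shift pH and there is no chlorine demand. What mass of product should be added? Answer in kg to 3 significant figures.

Volume: 627 m³ = 627,000 L.
[OCl⁻]/[HOCl] = 10^(pH − pKa) = 10^(7.15 − 7.44) = 0.5129; fraction as HOCl = 1/(1 + 0.5129) = 0.661.
Free chlorine required for 2.41 ppm HOCl: 2.41 / 0.661 = 3.646 ppm.
FC to add: 3.646 − 0.7 = 2.946 mg/L as Cl₂.
Cl₂ equivalent: 2.946 mg/L × 627,000 L = 1847 g.
Product at 89.1% available Cl: 1847 / 0.891 = 2073 g.

2.07 kg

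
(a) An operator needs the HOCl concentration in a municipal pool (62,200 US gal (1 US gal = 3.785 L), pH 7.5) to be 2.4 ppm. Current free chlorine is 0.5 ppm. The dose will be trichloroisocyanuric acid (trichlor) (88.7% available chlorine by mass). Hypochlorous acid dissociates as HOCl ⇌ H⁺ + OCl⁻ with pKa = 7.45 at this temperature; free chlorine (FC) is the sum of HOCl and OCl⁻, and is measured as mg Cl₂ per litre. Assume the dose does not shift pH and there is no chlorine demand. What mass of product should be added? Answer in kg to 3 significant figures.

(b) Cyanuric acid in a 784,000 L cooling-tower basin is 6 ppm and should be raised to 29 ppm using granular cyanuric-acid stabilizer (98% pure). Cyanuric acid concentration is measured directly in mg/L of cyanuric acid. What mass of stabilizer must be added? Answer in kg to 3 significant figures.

(a) 1.22 kg; (b) 18.4 kg

(a) Volume: 62,200 US gal × 3.785 L/gal = 235,427 L.
(a) [OCl⁻]/[HOCl] = 10^(pH − pKa) = 10^(7.5 − 7.45) = 1.122; fraction as HOCl = 1/(1 + 1.122) = 0.4712.
(a) Free chlorine required for 2.4 ppm HOCl: 2.4 / 0.4712 = 5.093 ppm.
(a) FC to add: 5.093 − 0.5 = 4.593 mg/L as Cl₂.
(a) Cl₂ equivalent: 4.593 mg/L × 235,427 L = 1081 g.
(a) Product at 88.7% available Cl: 1081 / 0.887 = 1219 g.

(b) CYA to add: (29 − 6) = 23 mg/L × 784,000 L = 18,030 g cyanuric acid.
(b) At 98% purity: 18,030 / 0.98 = 18,400 g product.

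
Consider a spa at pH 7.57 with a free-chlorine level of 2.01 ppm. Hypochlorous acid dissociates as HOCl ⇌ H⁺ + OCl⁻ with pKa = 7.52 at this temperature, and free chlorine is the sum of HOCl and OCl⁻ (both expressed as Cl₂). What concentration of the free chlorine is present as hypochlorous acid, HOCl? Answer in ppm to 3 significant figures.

[OCl⁻]/[HOCl] = 10^(pH − pKa) = 10^(7.57 − 7.52) = 10^0.05 = 1.122.
Fraction as HOCl = 1 / (1 + 1.122) = 0.4712.
HOCl = 0.4712 × 2.01 ppm = 0.9472 ppm.

0.947 ppm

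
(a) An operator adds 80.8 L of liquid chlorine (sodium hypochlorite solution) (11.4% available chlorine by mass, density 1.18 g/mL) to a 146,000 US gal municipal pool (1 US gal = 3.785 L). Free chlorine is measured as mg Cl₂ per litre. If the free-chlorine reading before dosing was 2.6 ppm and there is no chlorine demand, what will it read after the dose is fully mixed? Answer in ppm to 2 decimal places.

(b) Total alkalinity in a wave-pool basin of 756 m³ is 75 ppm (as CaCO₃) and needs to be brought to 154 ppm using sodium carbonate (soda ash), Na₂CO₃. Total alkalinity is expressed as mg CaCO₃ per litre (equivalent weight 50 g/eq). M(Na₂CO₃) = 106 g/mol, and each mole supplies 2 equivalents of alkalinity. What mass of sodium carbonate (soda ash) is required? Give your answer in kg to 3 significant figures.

(a) Volume: 146,000 US gal × 3.785 L/gal = 552,610 L.
(a) Mass of solution: 80.8 L × 1000 mL/L × 1.18 g/mL = 95,340 g.
(a) Available chlorine delivered: 95,340 g × 0.114 = 10,870 g as Cl₂.
(a) Concentration rise: 10,870 g / 552,610 L = 19.67 mg/L = 19.67 ppm.
(a) Final FC: 2.6 + 19.67 = 22.27 ppm.

(b) Volume: 756 m³ = 756,000 L.
(b) Alkalinity to add: (154 − 75) = 79 mg/L as CaCO₃ × 756,000 L = 59,720 g as CaCO₃.
(b) Equivalents: 59,720 g ÷ 50 g/eq = 1194 eq.
(b) Each mole of Na₂CO₃ supplies 2 eq, so 1194 / 2 = 597.2 mol.
(b) Mass: 597.2 mol × 106 g/mol = 63,310 g.

(a) 22.27 ppm; (b) 63.3 kg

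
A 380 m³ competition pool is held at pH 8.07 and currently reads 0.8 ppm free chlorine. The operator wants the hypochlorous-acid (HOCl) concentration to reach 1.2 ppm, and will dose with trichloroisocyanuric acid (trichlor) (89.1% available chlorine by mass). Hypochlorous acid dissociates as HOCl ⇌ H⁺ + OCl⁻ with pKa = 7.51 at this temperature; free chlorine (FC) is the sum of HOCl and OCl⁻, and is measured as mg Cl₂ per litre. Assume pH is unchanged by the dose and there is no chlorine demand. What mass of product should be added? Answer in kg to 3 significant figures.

Volume: 380 m³ = 380,000 L.
[OCl⁻]/[HOCl] = 10^(pH − pKa) = 10^(8.07 − 7.51) = 3.631; fraction as HOCl = 1/(1 + 3.631) = 0.2159.
Free chlorine required for 1.2 ppm HOCl: 1.2 / 0.2159 = 5.557 ppm.
FC to add: 5.557 − 0.8 = 4.757 mg/L as Cl₂.
Cl₂ equivalent: 4.757 mg/L × 380,000 L = 1808 g.
Product at 89.1% available Cl: 1808 / 0.891 = 2029 g.

2.03 kg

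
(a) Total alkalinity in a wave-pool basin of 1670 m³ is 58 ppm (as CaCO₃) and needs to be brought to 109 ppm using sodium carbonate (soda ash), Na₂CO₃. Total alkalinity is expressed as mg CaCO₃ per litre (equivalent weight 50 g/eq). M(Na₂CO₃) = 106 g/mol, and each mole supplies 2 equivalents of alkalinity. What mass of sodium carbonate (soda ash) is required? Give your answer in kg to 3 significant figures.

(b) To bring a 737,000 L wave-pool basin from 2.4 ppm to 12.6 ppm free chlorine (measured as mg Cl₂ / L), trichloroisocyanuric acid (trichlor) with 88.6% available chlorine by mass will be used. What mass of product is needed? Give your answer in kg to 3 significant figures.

(a) 90.3 kg; (b) 8.48 kg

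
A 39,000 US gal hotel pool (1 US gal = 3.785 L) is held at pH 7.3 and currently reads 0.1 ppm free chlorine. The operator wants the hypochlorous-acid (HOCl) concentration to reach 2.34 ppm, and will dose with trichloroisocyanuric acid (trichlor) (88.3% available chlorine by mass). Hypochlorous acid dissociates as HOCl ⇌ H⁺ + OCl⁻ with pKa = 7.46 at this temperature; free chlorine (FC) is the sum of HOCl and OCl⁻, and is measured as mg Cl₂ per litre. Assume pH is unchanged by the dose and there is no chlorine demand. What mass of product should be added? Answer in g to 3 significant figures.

645 g

Volume: 39,000 US gal × 3.785 L/gal = 147,615 L.
[OCl⁻]/[HOCl] = 10^(pH − pKa) = 10^(7.3 − 7.46) = 0.6918; fraction as HOCl = 1/(1 + 0.6918) = 0.5911.
Free chlorine required for 2.34 ppm HOCl: 2.34 / 0.5911 = 3.959 ppm.
FC to add: 3.959 − 0.1 = 3.859 mg/L as Cl₂.
Cl₂ equivalent: 3.859 mg/L × 147,615 L = 569.6 g.
Product at 88.3% available Cl: 569.6 / 0.883 = 645.1 g.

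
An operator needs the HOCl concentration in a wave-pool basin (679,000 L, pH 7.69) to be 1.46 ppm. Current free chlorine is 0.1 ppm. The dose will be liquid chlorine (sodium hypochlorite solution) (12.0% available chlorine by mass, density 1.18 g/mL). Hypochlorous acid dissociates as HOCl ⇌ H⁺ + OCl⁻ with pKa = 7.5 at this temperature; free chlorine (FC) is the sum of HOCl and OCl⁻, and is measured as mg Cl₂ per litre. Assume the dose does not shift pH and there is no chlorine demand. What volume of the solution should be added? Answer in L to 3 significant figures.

[OCl⁻]/[HOCl] = 10^(pH − pKa) = 10^(7.69 − 7.5) = 1.549; fraction as HOCl = 1/(1 + 1.549) = 0.3923.
Free chlorine required for 1.46 ppm HOCl: 1.46 / 0.3923 = 3.721 ppm.
FC to add: 3.721 − 0.1 = 3.621 mg/L as Cl₂.
Cl₂ equivalent: 3.621 mg/L × 679,000 L = 2459 g.
Product at 12.0% available Cl: 2459 / 0.12 = 20,490 g.
Volume: 20,490 g ÷ 1.18 g/mL = 17,360 mL.

17.4 L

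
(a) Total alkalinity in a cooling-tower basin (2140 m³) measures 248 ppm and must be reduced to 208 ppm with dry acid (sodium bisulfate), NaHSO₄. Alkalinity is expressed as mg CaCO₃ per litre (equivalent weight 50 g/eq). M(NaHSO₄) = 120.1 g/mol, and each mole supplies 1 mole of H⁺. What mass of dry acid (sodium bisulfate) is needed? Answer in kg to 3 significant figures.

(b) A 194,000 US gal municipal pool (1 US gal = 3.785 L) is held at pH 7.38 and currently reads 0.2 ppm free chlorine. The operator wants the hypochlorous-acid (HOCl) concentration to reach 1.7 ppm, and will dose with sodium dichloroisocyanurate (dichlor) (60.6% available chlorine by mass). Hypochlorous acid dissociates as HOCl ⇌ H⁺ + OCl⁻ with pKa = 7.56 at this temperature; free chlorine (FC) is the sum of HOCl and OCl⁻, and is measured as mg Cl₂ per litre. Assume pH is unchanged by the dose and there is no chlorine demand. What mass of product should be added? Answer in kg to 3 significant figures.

(a) 206 kg; (b) 3.18 kg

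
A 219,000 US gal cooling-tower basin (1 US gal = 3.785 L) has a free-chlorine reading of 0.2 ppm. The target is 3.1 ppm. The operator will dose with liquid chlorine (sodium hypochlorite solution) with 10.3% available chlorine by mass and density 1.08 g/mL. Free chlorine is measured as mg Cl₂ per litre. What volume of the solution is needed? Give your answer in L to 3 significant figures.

Volume: 219,000 US gal × 3.785 L/gal = 828,915 L.
Chlorine deficit: 3.1 − 0.2 = 2.9 ppm = 2.9 mg/L as Cl₂.
Cl₂ equivalent needed: 2.9 mg/L × 828,915 L = 2,404,000 mg = 2404 g.
Product at 10.3% available chlorine: 2404 / 0.103 = 23,340 g.
Volume at density 1.08 g/mL: 23,340 g ÷ 1.08 g/mL = 21,610 mL.

21.6 L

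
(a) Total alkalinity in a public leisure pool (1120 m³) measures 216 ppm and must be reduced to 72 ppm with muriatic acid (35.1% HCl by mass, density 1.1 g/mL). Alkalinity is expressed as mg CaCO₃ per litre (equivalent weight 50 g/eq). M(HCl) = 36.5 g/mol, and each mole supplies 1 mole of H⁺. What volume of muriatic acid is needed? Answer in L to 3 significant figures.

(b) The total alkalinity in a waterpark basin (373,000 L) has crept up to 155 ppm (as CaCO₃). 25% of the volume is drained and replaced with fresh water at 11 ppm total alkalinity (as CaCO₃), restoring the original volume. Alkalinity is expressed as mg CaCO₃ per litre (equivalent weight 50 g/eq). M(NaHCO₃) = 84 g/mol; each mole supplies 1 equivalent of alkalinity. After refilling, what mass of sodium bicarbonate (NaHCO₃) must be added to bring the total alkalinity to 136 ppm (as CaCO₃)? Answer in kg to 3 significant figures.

(a) 305 L; (b) 10.7 kg

(a) Volume: 1120 m³ = 1,120,000 L.
(a) Alkalinity to neutralize: (216 − 72) = 144 mg/L as CaCO₃ × 1,120,000 L = 161,300 g as CaCO₃.
(a) Equivalents of H⁺ required: 161,300 ÷ 50 g/eq = 3226 eq = 3226 mol HCl.
(a) Mass of HCl: 3226 × 36.5 = 117,700 g.
(a) Mass of 35.1% solution: 117,700 / 0.351 = 335,400 g.
(a) Volume: 335,400 g ÷ 1.1 g/mL = 304,900 mL.

(b) After draining 25% and refilling: 155 × 0.75 + 11 × 0.25 = 119 ppm.
(b) Deficit to target: 136 − 119 = 17 mg/L.
(b) As CaCO₃: 17 mg/L × 373,000 L = 6341 g; ÷ 50 g/eq ÷ 1 = 126.8 mol NaHCO₃.
(b) Mass: 126.8 × 84 = 10,650 g.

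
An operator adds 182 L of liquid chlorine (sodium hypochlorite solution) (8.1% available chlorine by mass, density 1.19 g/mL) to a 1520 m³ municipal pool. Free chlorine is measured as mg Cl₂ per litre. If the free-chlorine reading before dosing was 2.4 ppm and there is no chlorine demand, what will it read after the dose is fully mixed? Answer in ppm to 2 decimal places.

13.94 ppm

Volume: 1520 m³ = 1,520,000 L.
Mass of solution: 182 L × 1000 mL/L × 1.19 g/mL = 216,600 g.
Available chlorine delivered: 216,600 g × 0.081 = 17,540 g as Cl₂.
Concentration rise: 17,540 g / 1,520,000 L = 11.54 mg/L = 11.54 ppm.
Final FC: 2.4 + 11.54 = 13.94 ppm.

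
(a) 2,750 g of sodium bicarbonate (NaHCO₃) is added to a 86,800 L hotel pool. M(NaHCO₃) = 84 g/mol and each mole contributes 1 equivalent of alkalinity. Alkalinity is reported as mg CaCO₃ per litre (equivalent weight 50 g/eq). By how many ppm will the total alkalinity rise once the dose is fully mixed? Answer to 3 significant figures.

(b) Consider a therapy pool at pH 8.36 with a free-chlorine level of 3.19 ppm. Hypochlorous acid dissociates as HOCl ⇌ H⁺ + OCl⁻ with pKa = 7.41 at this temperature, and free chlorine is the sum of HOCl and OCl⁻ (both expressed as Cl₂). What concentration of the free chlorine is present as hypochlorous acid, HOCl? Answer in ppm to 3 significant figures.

(a) Moles of NaHCO₃: 2,750 g ÷ 84 g/mol = 32.74 mol → 32.74 eq of alkalinity.
(a) As CaCO₃: 32.74 eq × 50 g/eq = 1637 g.
(a) Rise: 1637 g / 86,800 L × 1000 = 18.86 mg/L.

(b) [OCl⁻]/[HOCl] = 10^(pH − pKa) = 10^(8.36 − 7.41) = 10^0.95 = 8.913.
(b) Fraction as HOCl = 1 / (1 + 8.913) = 0.1009.
(b) HOCl = 0.1009 × 3.19 ppm = 0.3218 ppm.

(a) 18.9 ppm; (b) 0.322 ppm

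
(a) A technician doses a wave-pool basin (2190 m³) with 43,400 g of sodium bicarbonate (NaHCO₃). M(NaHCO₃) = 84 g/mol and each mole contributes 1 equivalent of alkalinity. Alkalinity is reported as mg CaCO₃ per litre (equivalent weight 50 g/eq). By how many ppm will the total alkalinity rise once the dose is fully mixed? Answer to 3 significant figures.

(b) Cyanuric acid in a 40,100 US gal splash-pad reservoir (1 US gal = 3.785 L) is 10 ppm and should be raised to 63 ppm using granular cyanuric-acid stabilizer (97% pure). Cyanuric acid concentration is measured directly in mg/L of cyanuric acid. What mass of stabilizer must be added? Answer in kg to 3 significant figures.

(a) Volume: 2190 m³ = 2,190,000 L.
(a) Moles of NaHCO₃: 43,400 g ÷ 84 g/mol = 516.7 mol → 516.7 eq of alkalinity.
(a) As CaCO₃: 516.7 eq × 50 g/eq = 25,830 g.
(a) Rise: 25,830 g / 2,190,000 L × 1000 = 11.8 mg/L.

(b) Volume: 40,100 US gal × 3.785 L/gal = 151,778 L.
(b) CYA to add: (63 − 10) = 53 mg/L × 151,778 L = 8044 g cyanuric acid.
(b) At 97% purity: 8044 / 0.97 = 8293 g product.

(a) 11.8 ppm; (b) 8.29 kg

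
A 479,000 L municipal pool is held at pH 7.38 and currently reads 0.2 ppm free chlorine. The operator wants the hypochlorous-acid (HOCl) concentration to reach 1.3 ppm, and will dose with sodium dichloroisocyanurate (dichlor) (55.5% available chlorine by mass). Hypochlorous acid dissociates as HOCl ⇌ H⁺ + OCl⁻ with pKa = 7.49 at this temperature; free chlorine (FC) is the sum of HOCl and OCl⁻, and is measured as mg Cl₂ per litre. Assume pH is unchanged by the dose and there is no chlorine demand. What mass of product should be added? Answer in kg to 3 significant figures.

[OCl⁻]/[HOCl] = 10^(pH − pKa) = 10^(7.38 − 7.49) = 0.7762; fraction as HOCl = 1/(1 + 0.7762) = 0.563.
Free chlorine required for 1.3 ppm HOCl: 1.3 / 0.563 = 2.309 ppm.
FC to add: 2.309 − 0.2 = 2.109 mg/L as Cl₂.
Cl₂ equivalent: 2.109 mg/L × 479,000 L = 1010 g.
Product at 55.5% available Cl: 1010 / 0.555 = 1820 g.

1.82 kg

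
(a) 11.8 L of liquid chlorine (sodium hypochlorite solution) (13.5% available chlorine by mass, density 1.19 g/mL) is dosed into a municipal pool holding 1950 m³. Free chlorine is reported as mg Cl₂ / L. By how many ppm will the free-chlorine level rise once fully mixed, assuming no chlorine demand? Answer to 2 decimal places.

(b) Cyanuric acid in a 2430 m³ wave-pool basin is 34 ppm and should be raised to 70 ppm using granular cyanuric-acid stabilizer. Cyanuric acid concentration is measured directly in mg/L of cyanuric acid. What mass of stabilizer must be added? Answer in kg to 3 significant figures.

(a) 0.97 ppm; (b) 87.5 kg

(a) Volume: 1950 m³ = 1,950,000 L.
(a) Mass of solution: 11.8 L × 1000 mL/L × 1.19 g/mL = 14,040 g.
(a) Available chlorine delivered: 14,040 g × 0.135 = 1896 g as Cl₂.
(a) Concentration rise: 1896 g / 1,950,000 L = 0.9721 mg/L = 0.97 ppm.

(b) Volume: 2430 m³ = 2,430,000 L.
(b) CYA to add: (70 − 34) = 36 mg/L × 2,430,000 L = 87,480 g cyanuric acid.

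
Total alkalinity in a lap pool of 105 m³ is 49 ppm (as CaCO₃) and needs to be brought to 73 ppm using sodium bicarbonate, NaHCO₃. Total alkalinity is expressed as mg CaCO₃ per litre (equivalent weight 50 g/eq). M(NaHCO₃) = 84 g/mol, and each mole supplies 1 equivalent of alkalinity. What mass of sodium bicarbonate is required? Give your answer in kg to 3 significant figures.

4.23 kg

Volume: 105 m³ = 105,000 L.
Alkalinity to add: (73 − 49) = 24 mg/L as CaCO₃ × 105,000 L = 2520 g as CaCO₃.
Equivalents: 2520 g ÷ 50 g/eq = 50.4 eq.
NaHCO₃ supplies 1 eq per mole → 50.4 mol.
Mass: 50.4 mol × 84 g/mol = 4234 g.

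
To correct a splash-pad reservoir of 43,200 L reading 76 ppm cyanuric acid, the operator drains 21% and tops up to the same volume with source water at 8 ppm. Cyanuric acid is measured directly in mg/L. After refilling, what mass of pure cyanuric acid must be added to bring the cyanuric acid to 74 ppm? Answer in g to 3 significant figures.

530 g

After draining 21% and refilling: 76 × 0.79 + 8 × 0.21 = 61.72 ppm.
Deficit to target: 74 − 61.72 = 12.28 mg/L.
Mass: 12.28 mg/L × 43,200 L = 530.5 g cyanuric acid.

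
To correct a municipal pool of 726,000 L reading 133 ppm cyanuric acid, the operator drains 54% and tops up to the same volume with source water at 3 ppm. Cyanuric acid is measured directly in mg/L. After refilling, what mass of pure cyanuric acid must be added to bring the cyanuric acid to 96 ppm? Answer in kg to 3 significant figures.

24.1 kg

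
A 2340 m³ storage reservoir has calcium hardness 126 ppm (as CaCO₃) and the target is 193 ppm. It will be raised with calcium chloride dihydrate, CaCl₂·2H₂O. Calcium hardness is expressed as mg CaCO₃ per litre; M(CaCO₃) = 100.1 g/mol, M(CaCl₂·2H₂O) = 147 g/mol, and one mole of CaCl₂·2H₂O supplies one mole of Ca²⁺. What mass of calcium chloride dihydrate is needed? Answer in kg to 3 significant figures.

230 kg

Volume: 2340 m³ = 2,340,000 L.
Hardness to add: (193 − 126) = 67 mg/L as CaCO₃ × 2,340,000 L = 156,800 g as CaCO₃.
Moles of Ca²⁺ (1 mol Ca²⁺ ≡ 1 mol CaCO₃): 156,800 / 100.1 g/mol = 1566 mol.
Mass of CaCl₂·2H₂O: 1566 × 147 = 230,200 g.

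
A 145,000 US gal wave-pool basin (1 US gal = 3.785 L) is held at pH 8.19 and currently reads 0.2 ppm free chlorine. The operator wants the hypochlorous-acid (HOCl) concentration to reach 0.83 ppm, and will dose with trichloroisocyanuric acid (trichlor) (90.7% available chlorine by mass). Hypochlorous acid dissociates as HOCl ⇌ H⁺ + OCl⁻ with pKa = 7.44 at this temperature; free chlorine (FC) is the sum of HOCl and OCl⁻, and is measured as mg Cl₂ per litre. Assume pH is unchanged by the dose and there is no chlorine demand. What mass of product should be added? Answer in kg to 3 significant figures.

Volume: 145,000 US gal × 3.785 L/gal = 548,825 L.
[OCl⁻]/[HOCl] = 10^(pH − pKa) = 10^(8.19 − 7.44) = 5.623; fraction as HOCl = 1/(1 + 5.623) = 0.151.
Free chlorine required for 0.83 ppm HOCl: 0.83 / 0.151 = 5.497 ppm.
FC to add: 5.497 − 0.2 = 5.297 mg/L as Cl₂.
Cl₂ equivalent: 5.297 mg/L × 548,825 L = 2907 g.
Product at 90.7% available Cl: 2907 / 0.907 = 3205 g.

3.21 kg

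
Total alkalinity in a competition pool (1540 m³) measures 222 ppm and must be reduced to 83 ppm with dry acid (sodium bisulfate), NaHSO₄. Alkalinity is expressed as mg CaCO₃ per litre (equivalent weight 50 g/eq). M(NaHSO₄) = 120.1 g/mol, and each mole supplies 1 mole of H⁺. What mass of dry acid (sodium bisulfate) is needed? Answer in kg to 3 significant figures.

514 kg

Volume: 1540 m³ = 1,540,000 L.
Alkalinity to neutralize: (222 − 83) = 139 mg/L as CaCO₃ × 1,540,000 L = 214,100 g as CaCO₃.
Equivalents of H⁺ required: 214,100 ÷ 50 g/eq = 4281 eq = 4281 mol NaHSO₄.
Mass of NaHSO₄: 4281 × 120.1 = 514,200 g.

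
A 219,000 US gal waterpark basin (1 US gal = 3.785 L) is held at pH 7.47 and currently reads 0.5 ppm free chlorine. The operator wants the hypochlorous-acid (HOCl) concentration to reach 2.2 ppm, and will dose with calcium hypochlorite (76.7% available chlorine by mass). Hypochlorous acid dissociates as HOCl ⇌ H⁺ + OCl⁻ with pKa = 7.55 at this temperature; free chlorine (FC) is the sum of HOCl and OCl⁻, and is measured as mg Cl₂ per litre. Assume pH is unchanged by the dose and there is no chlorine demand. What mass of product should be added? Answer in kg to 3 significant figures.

Volume: 219,000 US gal × 3.785 L/gal = 828,915 L.
[OCl⁻]/[HOCl] = 10^(pH − pKa) = 10^(7.47 − 7.55) = 0.8318; fraction as HOCl = 1/(1 + 0.8318) = 0.5459.
Free chlorine required for 2.2 ppm HOCl: 2.2 / 0.5459 = 4.03 ppm.
FC to add: 4.03 − 0.5 = 3.53 mg/L as Cl₂.
Cl₂ equivalent: 3.53 mg/L × 828,915 L = 2926 g.
Product at 76.7% available Cl: 2926 / 0.767 = 3815 g.

3.81 kg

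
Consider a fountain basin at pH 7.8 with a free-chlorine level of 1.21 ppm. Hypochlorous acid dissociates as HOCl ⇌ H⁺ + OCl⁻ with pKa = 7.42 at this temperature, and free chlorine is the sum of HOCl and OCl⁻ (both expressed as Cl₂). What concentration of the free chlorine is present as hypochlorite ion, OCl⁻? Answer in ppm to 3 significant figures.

0.854 ppm

[OCl⁻]/[HOCl] = 10^(pH − pKa) = 10^(7.8 − 7.42) = 10^0.38 = 2.399.
Fraction as HOCl = 1 / (1 + 2.399) = 0.2942.
OCl⁻ = (1 − 0.2942) × 1.21 ppm = 0.854 ppm.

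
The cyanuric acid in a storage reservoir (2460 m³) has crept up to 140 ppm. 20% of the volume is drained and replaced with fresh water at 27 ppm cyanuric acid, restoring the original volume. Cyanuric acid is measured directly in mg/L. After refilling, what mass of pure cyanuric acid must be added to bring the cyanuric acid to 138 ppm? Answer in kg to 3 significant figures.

Volume: 2460 m³ = 2,460,000 L.
After draining 20% and refilling: 140 × 0.80 + 27 × 0.20 = 117.4 ppm.
Deficit to target: 138 − 117.4 = 20.6 mg/L.
Mass: 20.6 mg/L × 2,460,000 L = 50,680 g cyanuric acid.

50.7 kg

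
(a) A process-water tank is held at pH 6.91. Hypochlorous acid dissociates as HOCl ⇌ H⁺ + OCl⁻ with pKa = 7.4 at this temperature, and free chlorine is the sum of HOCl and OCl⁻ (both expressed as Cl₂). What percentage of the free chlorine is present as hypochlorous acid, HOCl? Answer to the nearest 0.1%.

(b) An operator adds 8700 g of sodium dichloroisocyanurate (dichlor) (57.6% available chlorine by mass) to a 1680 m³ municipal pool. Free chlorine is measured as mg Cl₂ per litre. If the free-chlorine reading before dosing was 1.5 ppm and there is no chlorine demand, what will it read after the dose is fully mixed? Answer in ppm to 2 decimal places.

(a) 75.6%; (b) 4.48 ppm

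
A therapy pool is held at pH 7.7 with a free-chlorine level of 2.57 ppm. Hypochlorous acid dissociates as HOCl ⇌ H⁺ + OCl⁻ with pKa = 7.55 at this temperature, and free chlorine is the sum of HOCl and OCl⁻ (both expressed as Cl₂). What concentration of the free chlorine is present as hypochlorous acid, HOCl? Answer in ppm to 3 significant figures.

1.07 ppm

[OCl⁻]/[HOCl] = 10^(pH − pKa) = 10^(7.7 − 7.55) = 10^0.15 = 1.413.
Fraction as HOCl = 1 / (1 + 1.413) = 0.4145.
HOCl = 0.4145 × 2.57 ppm = 1.065 ppm.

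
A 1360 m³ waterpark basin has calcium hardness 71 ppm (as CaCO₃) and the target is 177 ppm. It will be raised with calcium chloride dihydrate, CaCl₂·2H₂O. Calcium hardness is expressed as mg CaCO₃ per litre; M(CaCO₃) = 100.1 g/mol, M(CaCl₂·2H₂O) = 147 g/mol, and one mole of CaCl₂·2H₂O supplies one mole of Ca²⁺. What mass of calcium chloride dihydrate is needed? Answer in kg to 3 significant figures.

212 kg

Volume: 1360 m³ = 1,360,000 L.
Hardness to add: (177 − 71) = 106 mg/L as CaCO₃ × 1,360,000 L = 144,200 g as CaCO₃.
Moles of Ca²⁺ (1 mol Ca²⁺ ≡ 1 mol CaCO₃): 144,200 / 100.1 g/mol = 1440 mol.
Mass of CaCl₂·2H₂O: 1440 × 147 = 211,700 g.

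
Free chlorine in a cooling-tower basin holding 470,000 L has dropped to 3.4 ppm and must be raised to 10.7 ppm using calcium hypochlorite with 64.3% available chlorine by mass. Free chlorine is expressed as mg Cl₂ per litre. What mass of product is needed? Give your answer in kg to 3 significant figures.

Chlorine deficit: 10.7 − 3.4 = 7.3 ppm = 7.3 mg/L as Cl₂.
Cl₂ equivalent needed: 7.3 mg/L × 470,000 L = 3,431,000 mg = 3431 g.
Product at 64.3% available chlorine: 3431 / 0.643 = 5336 g.

5.34 kg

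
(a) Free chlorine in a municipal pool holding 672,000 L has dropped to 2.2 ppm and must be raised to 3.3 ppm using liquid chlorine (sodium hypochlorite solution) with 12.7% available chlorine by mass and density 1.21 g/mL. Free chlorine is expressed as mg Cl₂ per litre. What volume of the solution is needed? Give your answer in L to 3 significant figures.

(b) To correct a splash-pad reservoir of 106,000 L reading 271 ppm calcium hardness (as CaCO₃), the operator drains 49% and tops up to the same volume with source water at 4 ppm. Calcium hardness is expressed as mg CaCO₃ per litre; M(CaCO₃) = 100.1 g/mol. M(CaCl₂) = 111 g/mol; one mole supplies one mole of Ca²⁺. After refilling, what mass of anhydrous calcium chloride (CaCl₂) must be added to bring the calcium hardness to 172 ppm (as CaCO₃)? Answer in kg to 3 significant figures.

(a) Chlorine deficit: 3.3 − 2.2 = 1.1 ppm = 1.1 mg/L as Cl₂.
(a) Cl₂ equivalent needed: 1.1 mg/L × 672,000 L = 739,200 mg = 739.2 g.
(a) Product at 12.7% available chlorine: 739.2 / 0.127 = 5820 g.
(a) Volume at density 1.21 g/mL: 5820 g ÷ 1.21 g/mL = 4810 mL.

(b) After draining 49% and refilling: 271 × 0.51 + 4 × 0.49 = 140.17 ppm.
(b) Deficit to target: 172 − 140.17 = 31.83 mg/L.
(b) As CaCO₃: 31.83 mg/L × 106,000 L = 3374 g; ÷ 100.1 = 33.71 mol Ca²⁺.
(b) Mass: 33.71 × 111 = 3741 g.

(a) 4.81 L; (b) 3.74 kg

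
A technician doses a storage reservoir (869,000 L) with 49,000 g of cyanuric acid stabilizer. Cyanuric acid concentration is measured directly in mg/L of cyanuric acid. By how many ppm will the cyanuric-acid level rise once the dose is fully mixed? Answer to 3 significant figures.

Rise: 49,000 g / 869,000 L × 1000 = 56.39 mg/L.

56.4 ppm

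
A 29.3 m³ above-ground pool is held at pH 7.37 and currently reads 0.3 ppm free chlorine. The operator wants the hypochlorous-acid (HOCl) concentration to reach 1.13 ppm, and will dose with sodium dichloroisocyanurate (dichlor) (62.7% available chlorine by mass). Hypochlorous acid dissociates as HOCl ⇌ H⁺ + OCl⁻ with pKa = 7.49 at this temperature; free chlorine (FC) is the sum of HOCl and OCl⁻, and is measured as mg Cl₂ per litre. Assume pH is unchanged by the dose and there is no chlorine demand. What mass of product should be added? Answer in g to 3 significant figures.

78.8 g

Volume: 29.3 m³ = 29,300 L.
[OCl⁻]/[HOCl] = 10^(pH − pKa) = 10^(7.37 − 7.49) = 0.7586; fraction as HOCl = 1/(1 + 0.7586) = 0.5686.
Free chlorine required for 1.13 ppm HOCl: 1.13 / 0.5686 = 1.987 ppm.
FC to add: 1.987 − 0.3 = 1.687 mg/L as Cl₂.
Cl₂ equivalent: 1.687 mg/L × 29,300 L = 49.43 g.
Product at 62.7% available Cl: 49.43 / 0.627 = 78.84 g.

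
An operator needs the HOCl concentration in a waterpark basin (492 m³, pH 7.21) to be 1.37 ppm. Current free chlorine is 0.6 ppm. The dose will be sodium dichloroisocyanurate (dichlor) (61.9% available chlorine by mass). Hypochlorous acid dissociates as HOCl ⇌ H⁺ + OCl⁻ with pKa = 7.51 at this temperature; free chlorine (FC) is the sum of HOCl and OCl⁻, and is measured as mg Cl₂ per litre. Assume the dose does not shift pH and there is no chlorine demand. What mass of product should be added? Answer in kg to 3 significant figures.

1.16 kg

Volume: 492 m³ = 492,000 L.
[OCl⁻]/[HOCl] = 10^(pH − pKa) = 10^(7.21 − 7.51) = 0.5012; fraction as HOCl = 1/(1 + 0.5012) = 0.6661.
Free chlorine required for 1.37 ppm HOCl: 1.37 / 0.6661 = 2.057 ppm.
FC to add: 2.057 − 0.6 = 1.457 mg/L as Cl₂.
Cl₂ equivalent: 1.457 mg/L × 492,000 L = 716.7 g.
Product at 61.9% available Cl: 716.7 / 0.619 = 1158 g.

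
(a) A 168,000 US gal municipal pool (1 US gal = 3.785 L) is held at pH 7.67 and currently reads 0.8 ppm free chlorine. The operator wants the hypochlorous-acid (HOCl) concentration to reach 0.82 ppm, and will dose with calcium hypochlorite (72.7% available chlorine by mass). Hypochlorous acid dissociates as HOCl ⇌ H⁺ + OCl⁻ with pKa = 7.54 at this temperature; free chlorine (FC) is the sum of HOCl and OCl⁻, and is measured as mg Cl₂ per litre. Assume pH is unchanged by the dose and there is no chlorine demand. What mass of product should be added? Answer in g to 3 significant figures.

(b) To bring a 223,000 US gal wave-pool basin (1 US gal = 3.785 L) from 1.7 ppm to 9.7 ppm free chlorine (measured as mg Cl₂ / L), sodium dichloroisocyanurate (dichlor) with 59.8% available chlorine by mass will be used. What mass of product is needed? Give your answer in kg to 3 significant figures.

(a) Volume: 168,000 US gal × 3.785 L/gal = 635,880 L.
(a) [OCl⁻]/[HOCl] = 10^(pH − pKa) = 10^(7.67 − 7.54) = 1.349; fraction as HOCl = 1/(1 + 1.349) = 0.4257.
(a) Free chlorine required for 0.82 ppm HOCl: 0.82 / 0.4257 = 1.926 ppm.
(a) FC to add: 1.926 − 0.8 = 1.126 mg/L as Cl₂.
(a) Cl₂ equivalent: 1.126 mg/L × 635,880 L = 716.1 g.
(a) Product at 72.7% available Cl: 716.1 / 0.727 = 985 g.

(b) Volume: 223,000 US gal × 3.785 L/gal = 844,055 L.
(b) Chlorine deficit: 9.7 − 1.7 = 8 ppm = 8 mg/L as Cl₂.
(b) Cl₂ equivalent needed: 8 mg/L × 844,055 L = 6,752,000 mg = 6752 g.
(b) Product at 59.8% available chlorine: 6752 / 0.598 = 11,290 g.

(a) 985 g; (b) 11.3 kg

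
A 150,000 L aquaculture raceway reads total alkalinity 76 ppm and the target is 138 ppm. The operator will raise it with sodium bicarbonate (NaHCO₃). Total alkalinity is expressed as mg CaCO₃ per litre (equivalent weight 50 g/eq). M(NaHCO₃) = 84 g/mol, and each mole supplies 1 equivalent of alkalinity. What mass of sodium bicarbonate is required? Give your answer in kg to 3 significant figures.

Alkalinity to add: (138 − 76) = 62 mg/L as CaCO₃ × 150,000 L = 9300 g as CaCO₃.
Equivalents: 9300 g ÷ 50 g/eq = 186 eq.
NaHCO₃ supplies 1 eq per mole → 186 mol.
Mass: 186 mol × 84 g/mol = 15,620 g.

15.6 kg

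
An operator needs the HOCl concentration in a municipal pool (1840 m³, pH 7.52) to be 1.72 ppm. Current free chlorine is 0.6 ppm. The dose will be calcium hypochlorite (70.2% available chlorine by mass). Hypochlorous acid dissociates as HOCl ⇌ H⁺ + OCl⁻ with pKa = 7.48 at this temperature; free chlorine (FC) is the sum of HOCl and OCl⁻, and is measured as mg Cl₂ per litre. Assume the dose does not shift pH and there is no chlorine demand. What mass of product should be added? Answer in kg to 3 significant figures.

7.88 kg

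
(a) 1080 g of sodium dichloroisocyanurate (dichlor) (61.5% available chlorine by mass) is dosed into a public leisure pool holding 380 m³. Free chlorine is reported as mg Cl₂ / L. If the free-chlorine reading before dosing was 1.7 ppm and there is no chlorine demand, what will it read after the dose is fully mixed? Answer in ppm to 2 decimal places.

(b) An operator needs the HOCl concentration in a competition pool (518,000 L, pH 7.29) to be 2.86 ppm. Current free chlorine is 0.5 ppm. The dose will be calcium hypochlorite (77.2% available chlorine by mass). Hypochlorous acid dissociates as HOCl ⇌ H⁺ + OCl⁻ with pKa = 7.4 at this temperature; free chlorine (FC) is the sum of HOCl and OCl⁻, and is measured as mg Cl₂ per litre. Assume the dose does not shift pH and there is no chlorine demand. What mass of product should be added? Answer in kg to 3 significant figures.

(a) 3.45 ppm; (b) 3.07 kg

(a) Volume: 380 m³ = 380,000 L.
(a) Available chlorine delivered: 1080 g × 0.615 = 664.2 g as Cl₂.
(a) Concentration rise: 664.2 g / 380,000 L = 1.748 mg/L = 1.75 ppm.
(a) Final FC: 1.7 + 1.75 = 3.45 ppm.

(b) [OCl⁻]/[HOCl] = 10^(pH − pKa) = 10^(7.29 − 7.4) = 0.7762; fraction as HOCl = 1/(1 + 0.7762) = 0.563.
(b) Free chlorine required for 2.86 ppm HOCl: 2.86 / 0.563 = 5.08 ppm.
(b) FC to add: 5.08 − 0.5 = 4.58 mg/L as Cl₂.
(b) Cl₂ equivalent: 4.58 mg/L × 518,000 L = 2372 g.
(b) Product at 77.2% available Cl: 2372 / 0.772 = 3073 g.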